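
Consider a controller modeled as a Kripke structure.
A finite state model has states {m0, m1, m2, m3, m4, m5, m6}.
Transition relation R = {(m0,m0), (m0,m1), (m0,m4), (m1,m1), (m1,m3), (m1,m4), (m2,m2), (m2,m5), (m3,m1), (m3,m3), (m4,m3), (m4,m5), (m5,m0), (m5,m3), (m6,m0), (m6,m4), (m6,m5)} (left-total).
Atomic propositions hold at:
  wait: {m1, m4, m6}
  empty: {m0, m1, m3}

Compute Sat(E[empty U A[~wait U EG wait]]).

Sat(~wait) = {m0, m2, m3, m5}
EG wait: greatest fixpoint, start Z0 = {m1, m4, m6}, keep only states in Sat with some successor in Z. Z1 = {m1, m6}; Z2 = {m1}; fixed.
Sat(EG wait) = {m1}
A[~wait U EG wait]: least fixpoint, start Z0 = Sat(EG wait) = {m1}, add states in Sat(~wait) with every successor in Z. Already a fixed point.
Sat(A[~wait U EG wait]) = {m1}
E[empty U A[~wait U EG wait]]: least fixpoint, start Z0 = Sat(A[~wait U EG wait]) = {m1}, add states in Sat(empty) with some successor in Z. Z1 = {m0, m1, m3}; fixed.
Sat(E[empty U A[~wait U EG wait]]) = {m0, m1, m3}

{m0, m1, m3}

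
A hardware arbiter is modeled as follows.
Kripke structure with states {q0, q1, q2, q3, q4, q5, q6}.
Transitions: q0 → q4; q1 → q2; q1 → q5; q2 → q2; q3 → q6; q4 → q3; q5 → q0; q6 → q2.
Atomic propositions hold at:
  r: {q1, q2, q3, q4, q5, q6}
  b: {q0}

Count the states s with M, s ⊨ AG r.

AG r: greatest fixpoint, start Z0 = {q1, q2, q3, q4, q5, q6}, keep only states in Sat with every successor in Z. Z1 = {q1, q2, q3, q4, q6}; Z2 = {q2, q3, q4, q6}; fixed.
Sat(AG r) = {q2, q3, q4, q6}
|Sat(AG r)| = |{q2, q3, q4, q6}| = 4.

4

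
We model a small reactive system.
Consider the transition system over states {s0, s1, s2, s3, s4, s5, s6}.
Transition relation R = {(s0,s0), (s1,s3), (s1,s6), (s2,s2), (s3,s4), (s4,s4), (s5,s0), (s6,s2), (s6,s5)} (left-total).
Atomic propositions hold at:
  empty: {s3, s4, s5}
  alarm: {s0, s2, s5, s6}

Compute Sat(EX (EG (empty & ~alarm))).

Sat(~alarm) = {s1, s3, s4}
Sat(empty & ~alarm) = {s3, s4}
EG (empty & ~alarm): greatest fixpoint, start Z0 = {s3, s4}, keep only states in Sat with some successor in Z. Already a fixed point.
Sat(EG (empty & ~alarm)) = {s3, s4}
Sat(EX (EG (empty & ~alarm))) = {s : some successor in {s3, s4}} = {s1, s3, s4}

{s1, s3, s4}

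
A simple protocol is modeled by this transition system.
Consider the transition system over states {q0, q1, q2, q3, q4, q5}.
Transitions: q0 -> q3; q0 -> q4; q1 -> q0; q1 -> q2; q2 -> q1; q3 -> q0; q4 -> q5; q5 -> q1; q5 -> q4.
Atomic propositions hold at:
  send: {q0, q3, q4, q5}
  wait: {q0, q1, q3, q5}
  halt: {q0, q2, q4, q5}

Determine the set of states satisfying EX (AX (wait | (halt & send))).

Sat(halt & send) = {q0, q4, q5}
Sat(wait | (halt & send)) = {q0, q1, q3, q4, q5}
Sat(AX (wait | (halt & send))) = {s : every successor in {q0, q1, q3, q4, q5}} = {q0, q2, q3, q4, q5}
Sat(EX (AX (wait | (halt & send)))) = {s : some successor in {q0, q2, q3, q4, q5}} = {q0, q1, q3, q4, q5}

{q0, q1, q3, q4, q5}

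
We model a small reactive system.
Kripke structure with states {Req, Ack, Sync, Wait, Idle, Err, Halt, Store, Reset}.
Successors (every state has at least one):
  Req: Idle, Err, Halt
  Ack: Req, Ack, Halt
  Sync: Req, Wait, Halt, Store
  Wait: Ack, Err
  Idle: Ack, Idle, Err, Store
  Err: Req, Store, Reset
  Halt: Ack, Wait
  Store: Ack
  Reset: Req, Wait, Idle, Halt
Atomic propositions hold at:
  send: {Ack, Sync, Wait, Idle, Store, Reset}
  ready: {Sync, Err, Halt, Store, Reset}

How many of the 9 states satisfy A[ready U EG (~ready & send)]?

Sat(~ready) = {Req, Ack, Wait, Idle}
Sat(~ready & send) = {Ack, Wait, Idle}
EG (~ready & send): greatest fixpoint, start Z0 = {Ack, Wait, Idle}, keep only states in Sat with some successor in Z. Already a fixed point.
Sat(EG (~ready & send)) = {Ack, Wait, Idle}
A[ready U EG (~ready & send)]: least fixpoint, start Z0 = Sat(EG (~ready & send)) = {Ack, Wait, Idle}, add states in Sat(ready) with every successor in Z. Z1 = {Ack, Wait, Idle, Halt, Store}; fixed.
Sat(A[ready U EG (~ready & send)]) = {Ack, Wait, Idle, Halt, Store}
|Sat(A[ready U EG (~ready & send)])| = |{Ack, Wait, Idle, Halt, Store}| = 5.

5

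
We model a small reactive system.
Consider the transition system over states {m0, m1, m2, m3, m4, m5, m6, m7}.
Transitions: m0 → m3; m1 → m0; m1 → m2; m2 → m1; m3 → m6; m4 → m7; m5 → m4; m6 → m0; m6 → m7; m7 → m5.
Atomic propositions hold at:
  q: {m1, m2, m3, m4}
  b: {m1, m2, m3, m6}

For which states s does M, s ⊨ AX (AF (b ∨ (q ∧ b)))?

{m0, m1, m2, m3}

Sat(q ∧ b) = {m1, m2, m3}
Sat(b ∨ (q ∧ b)) = {m1, m2, m3, m6}
AF (b ∨ (q ∧ b)): least fixpoint, start Z0 = {m1, m2, m3, m6}, add states with every successor in Z. Z1 = {m0, m1, m2, m3, m6}; fixed.
Sat(AF (b ∨ (q ∧ b))) = {m0, m1, m2, m3, m6}
Sat(AX (AF (b ∨ (q ∧ b)))) = {s : every successor in {m0, m1, m2, m3, m6}} = {m0, m1, m2, m3}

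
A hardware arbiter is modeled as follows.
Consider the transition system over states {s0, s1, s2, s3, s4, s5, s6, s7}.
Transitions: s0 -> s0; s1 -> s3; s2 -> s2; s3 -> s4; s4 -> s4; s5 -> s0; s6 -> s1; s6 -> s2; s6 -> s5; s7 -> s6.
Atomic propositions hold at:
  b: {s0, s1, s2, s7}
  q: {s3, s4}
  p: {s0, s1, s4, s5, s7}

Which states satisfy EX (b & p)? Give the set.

{s0, s5, s6}

Sat(b & p) = {s0, s1, s7}
Sat(EX (b & p)) = {s : some successor in {s0, s1, s7}} = {s0, s5, s6}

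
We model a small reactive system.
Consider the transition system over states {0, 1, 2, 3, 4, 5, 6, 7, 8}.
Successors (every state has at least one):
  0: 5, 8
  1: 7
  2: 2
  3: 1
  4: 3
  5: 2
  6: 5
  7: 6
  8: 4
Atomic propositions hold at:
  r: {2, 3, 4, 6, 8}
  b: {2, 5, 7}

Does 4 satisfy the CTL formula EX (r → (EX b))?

No

Sat(EX b) = {s : some successor in {2, 5, 7}} = {0, 1, 2, 5, 6}
Sat(r → (EX b)) = {0, 1, 2, 5, 6, 7}
Sat(EX (r → (EX b))) = {s : some successor in {0, 1, 2, 5, 6, 7}} = {0, 1, 2, 3, 5, 6, 7}
4 ∉ Sat(EX (r → (EX b))) = {0, 1, 2, 3, 5, 6, 7}, so the formula does not hold at 4.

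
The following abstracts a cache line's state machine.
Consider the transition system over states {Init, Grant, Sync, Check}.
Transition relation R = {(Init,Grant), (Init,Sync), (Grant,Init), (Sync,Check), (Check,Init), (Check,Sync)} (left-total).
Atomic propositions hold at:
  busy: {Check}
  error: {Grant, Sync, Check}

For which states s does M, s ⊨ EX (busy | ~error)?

Sat(~error) = {Init}
Sat(busy | ~error) = {Init, Check}
Sat(EX (busy | ~error)) = {s : some successor in {Init, Check}} = {Grant, Sync, Check}

{Grant, Sync, Check}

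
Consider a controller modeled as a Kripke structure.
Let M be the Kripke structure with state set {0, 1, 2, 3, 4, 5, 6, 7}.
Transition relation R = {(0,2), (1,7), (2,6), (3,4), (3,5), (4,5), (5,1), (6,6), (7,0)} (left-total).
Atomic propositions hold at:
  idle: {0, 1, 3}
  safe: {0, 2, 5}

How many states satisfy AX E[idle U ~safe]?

Sat(~safe) = {1, 3, 4, 6, 7}
E[idle U ~safe]: least fixpoint, start Z0 = Sat(~safe) = {1, 3, 4, 6, 7}, add states in Sat(idle) with some successor in Z. Already a fixed point.
Sat(E[idle U ~safe]) = {1, 3, 4, 6, 7}
Sat(AX E[idle U ~safe]) = {s : every successor in {1, 3, 4, 6, 7}} = {1, 2, 5, 6}
|Sat(AX E[idle U ~safe])| = |{1, 2, 5, 6}| = 4.

4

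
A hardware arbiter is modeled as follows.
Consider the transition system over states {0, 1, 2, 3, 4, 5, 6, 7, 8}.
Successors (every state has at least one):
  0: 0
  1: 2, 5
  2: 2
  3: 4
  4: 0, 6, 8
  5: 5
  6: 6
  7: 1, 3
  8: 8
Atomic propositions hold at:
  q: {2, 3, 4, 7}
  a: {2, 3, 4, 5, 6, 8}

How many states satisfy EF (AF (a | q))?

Sat(a | q) = {2, 3, 4, 5, 6, 7, 8}
AF (a | q): least fixpoint, start Z0 = {2, 3, 4, 5, 6, 7, 8}, add states with every successor in Z. Z1 = {1, 2, 3, 4, 5, 6, 7, 8}; fixed.
Sat(AF (a | q)) = {1, 2, 3, 4, 5, 6, 7, 8}
EF (AF (a | q)): least fixpoint, start Z0 = {1, 2, 3, 4, 5, 6, 7, 8}, add states with some successor in Z. Already a fixed point.
Sat(EF (AF (a | q))) = {1, 2, 3, 4, 5, 6, 7, 8}
|Sat(EF (AF (a | q)))| = |{1, 2, 3, 4, 5, 6, 7, 8}| = 8.

8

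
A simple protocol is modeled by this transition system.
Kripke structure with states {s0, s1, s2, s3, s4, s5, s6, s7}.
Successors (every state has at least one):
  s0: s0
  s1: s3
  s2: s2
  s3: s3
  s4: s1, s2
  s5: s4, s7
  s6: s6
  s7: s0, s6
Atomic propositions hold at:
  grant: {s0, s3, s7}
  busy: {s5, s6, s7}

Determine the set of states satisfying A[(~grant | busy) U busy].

{s5, s6, s7}

Sat(~grant) = {s1, s2, s4, s5, s6}
Sat(~grant | busy) = {s1, s2, s4, s5, s6, s7}
A[(~grant | busy) U busy]: least fixpoint, start Z0 = Sat(busy) = {s5, s6, s7}, add states in Sat(~grant | busy) with every successor in Z. Already a fixed point.
Sat(A[(~grant | busy) U busy]) = {s5, s6, s7}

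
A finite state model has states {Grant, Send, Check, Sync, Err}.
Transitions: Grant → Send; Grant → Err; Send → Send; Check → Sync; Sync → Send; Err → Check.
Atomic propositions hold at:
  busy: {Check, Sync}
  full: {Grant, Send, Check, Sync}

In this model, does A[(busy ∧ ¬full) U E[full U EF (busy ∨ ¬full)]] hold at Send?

Sat(¬full) = {Err}
Sat(busy ∧ ¬full) = ∅
Sat(busy ∨ ¬full) = {Check, Sync, Err}
EF (busy ∨ ¬full): least fixpoint, start Z0 = {Check, Sync, Err}, add states with some successor in Z. Z1 = {Grant, Check, Sync, Err}; fixed.
Sat(EF (busy ∨ ¬full)) = {Grant, Check, Sync, Err}
E[full U EF (busy ∨ ¬full)]: least fixpoint, start Z0 = Sat(EF (busy ∨ ¬full)) = {Grant, Check, Sync, Err}, add states in Sat(full) with some successor in Z. Already a fixed point.
Sat(E[full U EF (busy ∨ ¬full)]) = {Grant, Check, Sync, Err}
A[(busy ∧ ¬full) U E[full U EF (busy ∨ ¬full)]]: least fixpoint, start Z0 = Sat(E[full U EF (busy ∨ ¬full)]) = {Grant, Check, Sync, Err}, add states in Sat(busy ∧ ¬full) with every successor in Z. Already a fixed point.
Sat(A[(busy ∧ ¬full) U E[full U EF (busy ∨ ¬full)]]) = {Grant, Check, Sync, Err}
Send ∉ Sat(A[(busy ∧ ¬full) U E[full U EF (busy ∨ ¬full)]]) = {Grant, Check, Sync, Err}, so the formula does not hold at Send.

No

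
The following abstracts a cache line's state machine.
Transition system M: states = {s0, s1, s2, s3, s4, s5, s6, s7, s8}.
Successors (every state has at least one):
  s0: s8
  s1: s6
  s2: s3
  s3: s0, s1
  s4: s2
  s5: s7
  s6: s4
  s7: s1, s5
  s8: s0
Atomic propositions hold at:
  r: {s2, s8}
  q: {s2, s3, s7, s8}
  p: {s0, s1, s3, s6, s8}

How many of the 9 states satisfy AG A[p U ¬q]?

2

Sat(¬q) = {s0, s1, s4, s5, s6}
A[p U ¬q]: least fixpoint, start Z0 = Sat(¬q) = {s0, s1, s4, s5, s6}, add states in Sat(p) with every successor in Z. Z1 = {s0, s1, s3, s4, s5, s6, s8}; fixed.
Sat(A[p U ¬q]) = {s0, s1, s3, s4, s5, s6, s8}
AG A[p U ¬q]: greatest fixpoint, start Z0 = {s0, s1, s3, s4, s5, s6, s8}, keep only states in Sat with every successor in Z. Z1 = {s0, s1, s3, s6, s8}; Z2 = {s0, s1, s3, s8}; Z3 = {s0, s3, s8}; Z4 = {s0, s8}; fixed.
Sat(AG A[p U ¬q]) = {s0, s8}
|Sat(AG A[p U ¬q])| = |{s0, s8}| = 2.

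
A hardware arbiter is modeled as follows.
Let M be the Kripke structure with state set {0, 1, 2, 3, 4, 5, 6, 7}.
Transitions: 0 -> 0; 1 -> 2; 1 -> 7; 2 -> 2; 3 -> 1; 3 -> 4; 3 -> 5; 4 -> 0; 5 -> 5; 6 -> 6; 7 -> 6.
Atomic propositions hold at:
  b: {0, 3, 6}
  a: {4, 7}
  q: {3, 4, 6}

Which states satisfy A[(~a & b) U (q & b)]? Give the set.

{3, 6}

Sat(~a) = {0, 1, 2, 3, 5, 6}
Sat(~a & b) = {0, 3, 6}
Sat(q & b) = {3, 6}
A[(~a & b) U (q & b)]: least fixpoint, start Z0 = Sat((q & b)) = {3, 6}, add states in Sat(~a & b) with every successor in Z. Already a fixed point.
Sat(A[(~a & b) U (q & b)]) = {3, 6}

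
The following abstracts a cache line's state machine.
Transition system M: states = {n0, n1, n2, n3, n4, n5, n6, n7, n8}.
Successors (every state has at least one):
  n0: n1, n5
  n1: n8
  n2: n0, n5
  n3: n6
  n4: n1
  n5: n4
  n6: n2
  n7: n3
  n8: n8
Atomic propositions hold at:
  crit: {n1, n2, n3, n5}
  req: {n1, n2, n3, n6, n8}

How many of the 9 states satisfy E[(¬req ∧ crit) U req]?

Sat(¬req) = {n0, n4, n5, n7}
Sat(¬req ∧ crit) = {n5}
E[(¬req ∧ crit) U req]: least fixpoint, start Z0 = Sat(req) = {n1, n2, n3, n6, n8}, add states in Sat(¬req ∧ crit) with some successor in Z. Already a fixed point.
Sat(E[(¬req ∧ crit) U req]) = {n1, n2, n3, n6, n8}
|Sat(E[(¬req ∧ crit) U req])| = |{n1, n2, n3, n6, n8}| = 5.

5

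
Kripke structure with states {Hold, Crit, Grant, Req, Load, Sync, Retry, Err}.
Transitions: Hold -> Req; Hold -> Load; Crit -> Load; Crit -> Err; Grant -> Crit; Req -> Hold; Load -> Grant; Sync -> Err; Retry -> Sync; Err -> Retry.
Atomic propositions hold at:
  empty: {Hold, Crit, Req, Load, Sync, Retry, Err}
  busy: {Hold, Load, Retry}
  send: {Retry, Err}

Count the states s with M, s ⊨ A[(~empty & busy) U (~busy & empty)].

4

Sat(~empty) = {Grant}
Sat(~empty & busy) = ∅
Sat(~busy) = {Crit, Grant, Req, Sync, Err}
Sat(~busy & empty) = {Crit, Req, Sync, Err}
A[(~empty & busy) U (~busy & empty)]: least fixpoint, start Z0 = Sat((~busy & empty)) = {Crit, Req, Sync, Err}, add states in Sat(~empty & busy) with every successor in Z. Already a fixed point.
Sat(A[(~empty & busy) U (~busy & empty)]) = {Crit, Req, Sync, Err}
|Sat(A[(~empty & busy) U (~busy & empty)])| = |{Crit, Req, Sync, Err}| = 4.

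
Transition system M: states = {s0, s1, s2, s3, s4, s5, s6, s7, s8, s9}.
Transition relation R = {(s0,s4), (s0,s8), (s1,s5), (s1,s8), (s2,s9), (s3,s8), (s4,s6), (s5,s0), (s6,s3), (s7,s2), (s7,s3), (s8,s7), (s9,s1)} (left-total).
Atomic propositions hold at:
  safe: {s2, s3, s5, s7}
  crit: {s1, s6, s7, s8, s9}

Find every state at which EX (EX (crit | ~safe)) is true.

Sat(~safe) = {s0, s1, s4, s6, s8, s9}
Sat(crit | ~safe) = {s0, s1, s4, s6, s7, s8, s9}
Sat(EX (crit | ~safe)) = {s : some successor in {s0, s1, s4, s6, s7, s8, s9}} = {s0, s1, s2, s3, s4, s5, s8, s9}
Sat(EX (EX (crit | ~safe))) = {s : some successor in {s0, s1, s2, s3, s4, s5, s8, s9}} = {s0, s1, s2, s3, s5, s6, s7, s9}

{s0, s1, s2, s3, s5, s6, s7, s9}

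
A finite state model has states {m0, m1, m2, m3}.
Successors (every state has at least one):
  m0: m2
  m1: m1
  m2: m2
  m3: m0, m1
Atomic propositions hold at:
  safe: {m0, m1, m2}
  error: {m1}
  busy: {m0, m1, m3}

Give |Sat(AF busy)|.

3

AF busy: least fixpoint, start Z0 = {m0, m1, m3}, add states with every successor in Z. Already a fixed point.
Sat(AF busy) = {m0, m1, m3}
|Sat(AF busy)| = |{m0, m1, m3}| = 3.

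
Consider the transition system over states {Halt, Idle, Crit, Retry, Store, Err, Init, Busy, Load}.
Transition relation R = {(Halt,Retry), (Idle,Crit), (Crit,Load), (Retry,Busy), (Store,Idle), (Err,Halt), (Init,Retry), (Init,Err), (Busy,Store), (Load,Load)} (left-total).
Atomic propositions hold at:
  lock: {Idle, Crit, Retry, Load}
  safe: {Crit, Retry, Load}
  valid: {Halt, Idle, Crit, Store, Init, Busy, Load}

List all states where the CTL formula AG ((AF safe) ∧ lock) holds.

{Idle, Crit, Load}

AF safe: least fixpoint, start Z0 = {Crit, Retry, Load}, add states with every successor in Z. Z1 = {Halt, Idle, Crit, Retry, Load}; Z2 = {Halt, Idle, Crit, Retry, Store, Err, Load}; Z3 = {Halt, Idle, Crit, Retry, Store, Err, Init, Busy, Load}; fixed.
Sat(AF safe) = {Halt, Idle, Crit, Retry, Store, Err, Init, Busy, Load}
Sat((AF safe) ∧ lock) = {Idle, Crit, Retry, Load}
AG ((AF safe) ∧ lock): greatest fixpoint, start Z0 = {Idle, Crit, Retry, Load}, keep only states in Sat with every successor in Z. Z1 = {Idle, Crit, Load}; fixed.
Sat(AG ((AF safe) ∧ lock)) = {Idle, Crit, Load}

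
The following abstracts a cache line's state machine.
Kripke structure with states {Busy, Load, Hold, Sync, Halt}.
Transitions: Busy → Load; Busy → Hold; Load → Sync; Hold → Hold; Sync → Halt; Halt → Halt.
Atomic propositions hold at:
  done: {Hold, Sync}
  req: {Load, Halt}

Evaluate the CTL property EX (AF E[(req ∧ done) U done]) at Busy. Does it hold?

Sat(req ∧ done) = ∅
E[(req ∧ done) U done]: least fixpoint, start Z0 = Sat(done) = {Hold, Sync}, add states in Sat(req ∧ done) with some successor in Z. Already a fixed point.
Sat(E[(req ∧ done) U done]) = {Hold, Sync}
AF E[(req ∧ done) U done]: least fixpoint, start Z0 = {Hold, Sync}, add states with every successor in Z. Z1 = {Load, Hold, Sync}; Z2 = {Busy, Load, Hold, Sync}; fixed.
Sat(AF E[(req ∧ done) U done]) = {Busy, Load, Hold, Sync}
Sat(EX (AF E[(req ∧ done) U done])) = {s : some successor in {Busy, Load, Hold, Sync}} = {Busy, Load, Hold}
Busy ∈ Sat(EX (AF E[(req ∧ done) U done])) = {Busy, Load, Hold}, so the formula holds at Busy.

Yes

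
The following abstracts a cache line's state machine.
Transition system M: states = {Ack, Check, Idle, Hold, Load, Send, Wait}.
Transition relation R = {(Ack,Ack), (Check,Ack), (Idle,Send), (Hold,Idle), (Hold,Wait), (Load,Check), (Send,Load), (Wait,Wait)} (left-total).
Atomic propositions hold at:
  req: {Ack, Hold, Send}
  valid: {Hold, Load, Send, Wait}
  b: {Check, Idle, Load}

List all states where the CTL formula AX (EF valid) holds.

EF valid: least fixpoint, start Z0 = {Hold, Load, Send, Wait}, add states with some successor in Z. Z1 = {Idle, Hold, Load, Send, Wait}; fixed.
Sat(EF valid) = {Idle, Hold, Load, Send, Wait}
Sat(AX (EF valid)) = {s : every successor in {Idle, Hold, Load, Send, Wait}} = {Idle, Hold, Send, Wait}

{Idle, Hold, Send, Wait}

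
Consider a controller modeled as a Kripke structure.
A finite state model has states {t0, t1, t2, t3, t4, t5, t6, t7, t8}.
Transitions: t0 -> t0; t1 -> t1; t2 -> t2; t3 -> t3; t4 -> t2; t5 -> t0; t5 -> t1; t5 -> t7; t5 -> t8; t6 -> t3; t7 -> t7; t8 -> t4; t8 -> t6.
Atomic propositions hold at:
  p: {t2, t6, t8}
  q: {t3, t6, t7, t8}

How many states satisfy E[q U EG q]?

4

EG q: greatest fixpoint, start Z0 = {t3, t6, t7, t8}, keep only states in Sat with some successor in Z. Already a fixed point.
Sat(EG q) = {t3, t6, t7, t8}
E[q U EG q]: least fixpoint, start Z0 = Sat(EG q) = {t3, t6, t7, t8}, add states in Sat(q) with some successor in Z. Already a fixed point.
Sat(E[q U EG q]) = {t3, t6, t7, t8}
|Sat(E[q U EG q])| = |{t3, t6, t7, t8}| = 4.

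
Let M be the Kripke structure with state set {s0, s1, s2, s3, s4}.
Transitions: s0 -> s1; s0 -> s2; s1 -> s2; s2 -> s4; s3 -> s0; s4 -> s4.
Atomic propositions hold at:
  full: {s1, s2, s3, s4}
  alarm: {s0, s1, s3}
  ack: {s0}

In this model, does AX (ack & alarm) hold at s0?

No

Sat(ack & alarm) = {s0}
Sat(AX (ack & alarm)) = {s : every successor in {s0}} = {s3}
s0 ∉ Sat(AX (ack & alarm)) = {s3}, so the formula does not hold at s0.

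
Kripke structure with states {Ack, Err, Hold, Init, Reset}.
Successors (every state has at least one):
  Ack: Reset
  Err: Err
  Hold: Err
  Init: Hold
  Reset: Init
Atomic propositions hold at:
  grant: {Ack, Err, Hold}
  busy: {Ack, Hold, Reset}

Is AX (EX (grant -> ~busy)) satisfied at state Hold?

Sat(~busy) = {Err, Init}
Sat(grant -> ~busy) = {Err, Init, Reset}
Sat(EX (grant -> ~busy)) = {s : some successor in {Err, Init, Reset}} = {Ack, Err, Hold, Reset}
Sat(AX (EX (grant -> ~busy))) = {s : every successor in {Ack, Err, Hold, Reset}} = {Ack, Err, Hold, Init}
Hold ∈ Sat(AX (EX (grant -> ~busy))) = {Ack, Err, Hold, Init}, so the formula holds at Hold.

Yes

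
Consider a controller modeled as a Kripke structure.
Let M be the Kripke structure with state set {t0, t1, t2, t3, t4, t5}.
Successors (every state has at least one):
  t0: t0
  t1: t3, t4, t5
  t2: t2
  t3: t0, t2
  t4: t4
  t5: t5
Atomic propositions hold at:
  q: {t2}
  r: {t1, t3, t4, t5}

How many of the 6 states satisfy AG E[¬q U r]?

2

Sat(¬q) = {t0, t1, t3, t4, t5}
E[¬q U r]: least fixpoint, start Z0 = Sat(r) = {t1, t3, t4, t5}, add states in Sat(¬q) with some successor in Z. Already a fixed point.
Sat(E[¬q U r]) = {t1, t3, t4, t5}
AG E[¬q U r]: greatest fixpoint, start Z0 = {t1, t3, t4, t5}, keep only states in Sat with every successor in Z. Z1 = {t1, t4, t5}; Z2 = {t4, t5}; fixed.
Sat(AG E[¬q U r]) = {t4, t5}
|Sat(AG E[¬q U r])| = |{t4, t5}| = 2.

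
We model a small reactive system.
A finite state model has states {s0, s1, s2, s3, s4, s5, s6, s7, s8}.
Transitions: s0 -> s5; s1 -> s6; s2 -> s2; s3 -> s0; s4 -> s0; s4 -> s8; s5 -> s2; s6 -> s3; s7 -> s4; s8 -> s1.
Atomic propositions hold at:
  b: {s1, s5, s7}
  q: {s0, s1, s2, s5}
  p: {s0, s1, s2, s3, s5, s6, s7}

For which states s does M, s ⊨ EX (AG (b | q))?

Sat(b | q) = {s0, s1, s2, s5, s7}
AG (b | q): greatest fixpoint, start Z0 = {s0, s1, s2, s5, s7}, keep only states in Sat with every successor in Z. Z1 = {s0, s2, s5}; fixed.
Sat(AG (b | q)) = {s0, s2, s5}
Sat(EX (AG (b | q))) = {s : some successor in {s0, s2, s5}} = {s0, s2, s3, s4, s5}

{s0, s2, s3, s4, s5}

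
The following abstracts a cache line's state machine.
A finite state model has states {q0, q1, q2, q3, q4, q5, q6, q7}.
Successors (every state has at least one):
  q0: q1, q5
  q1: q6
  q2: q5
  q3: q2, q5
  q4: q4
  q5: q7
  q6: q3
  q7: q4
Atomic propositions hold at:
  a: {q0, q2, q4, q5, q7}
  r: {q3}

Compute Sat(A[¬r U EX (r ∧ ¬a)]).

{q1, q6}

Sat(¬r) = {q0, q1, q2, q4, q5, q6, q7}
Sat(¬a) = {q1, q3, q6}
Sat(r ∧ ¬a) = {q3}
Sat(EX (r ∧ ¬a)) = {s : some successor in {q3}} = {q6}
A[¬r U EX (r ∧ ¬a)]: least fixpoint, start Z0 = Sat(EX (r ∧ ¬a)) = {q6}, add states in Sat(¬r) with every successor in Z. Z1 = {q1, q6}; fixed.
Sat(A[¬r U EX (r ∧ ¬a)]) = {q1, q6}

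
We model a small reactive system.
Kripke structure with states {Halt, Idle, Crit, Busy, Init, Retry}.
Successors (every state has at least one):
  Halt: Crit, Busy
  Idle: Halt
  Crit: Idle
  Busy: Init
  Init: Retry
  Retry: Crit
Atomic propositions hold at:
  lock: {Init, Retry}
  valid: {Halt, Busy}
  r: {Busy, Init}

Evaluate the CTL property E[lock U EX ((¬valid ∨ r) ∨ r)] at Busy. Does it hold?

Yes

Sat(¬valid) = {Idle, Crit, Init, Retry}
Sat(¬valid ∨ r) = {Idle, Crit, Busy, Init, Retry}
Sat((¬valid ∨ r) ∨ r) = {Idle, Crit, Busy, Init, Retry}
Sat(EX ((¬valid ∨ r) ∨ r)) = {s : some successor in {Idle, Crit, Busy, Init, Retry}} = {Halt, Crit, Busy, Init, Retry}
E[lock U EX ((¬valid ∨ r) ∨ r)]: least fixpoint, start Z0 = Sat(EX ((¬valid ∨ r) ∨ r)) = {Halt, Crit, Busy, Init, Retry}, add states in Sat(lock) with some successor in Z. Already a fixed point.
Sat(E[lock U EX ((¬valid ∨ r) ∨ r)]) = {Halt, Crit, Busy, Init, Retry}
Busy ∈ Sat(E[lock U EX ((¬valid ∨ r) ∨ r)]) = {Halt, Crit, Busy, Init, Retry}, so the formula holds at Busy.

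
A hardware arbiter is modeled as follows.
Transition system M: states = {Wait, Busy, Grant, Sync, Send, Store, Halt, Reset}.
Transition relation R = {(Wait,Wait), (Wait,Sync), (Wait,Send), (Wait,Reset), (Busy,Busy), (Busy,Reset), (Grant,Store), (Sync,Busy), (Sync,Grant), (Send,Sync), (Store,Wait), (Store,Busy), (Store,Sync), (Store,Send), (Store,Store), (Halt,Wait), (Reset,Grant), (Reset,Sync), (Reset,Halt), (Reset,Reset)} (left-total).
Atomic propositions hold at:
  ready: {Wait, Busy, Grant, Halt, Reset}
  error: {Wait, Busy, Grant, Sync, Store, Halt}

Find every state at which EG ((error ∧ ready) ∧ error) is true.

{Wait, Busy, Halt}

Sat(error ∧ ready) = {Wait, Busy, Grant, Halt}
Sat((error ∧ ready) ∧ error) = {Wait, Busy, Grant, Halt}
EG ((error ∧ ready) ∧ error): greatest fixpoint, start Z0 = {Wait, Busy, Grant, Halt}, keep only states in Sat with some successor in Z. Z1 = {Wait, Busy, Halt}; fixed.
Sat(EG ((error ∧ ready) ∧ error)) = {Wait, Busy, Halt}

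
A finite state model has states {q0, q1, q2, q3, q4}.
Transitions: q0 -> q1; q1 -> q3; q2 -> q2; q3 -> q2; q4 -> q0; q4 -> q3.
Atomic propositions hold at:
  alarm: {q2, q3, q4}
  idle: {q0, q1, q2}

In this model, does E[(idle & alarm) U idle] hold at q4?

No

Sat(idle & alarm) = {q2}
E[(idle & alarm) U idle]: least fixpoint, start Z0 = Sat(idle) = {q0, q1, q2}, add states in Sat(idle & alarm) with some successor in Z. Already a fixed point.
Sat(E[(idle & alarm) U idle]) = {q0, q1, q2}
q4 ∉ Sat(E[(idle & alarm) U idle]) = {q0, q1, q2}, so the formula does not hold at q4.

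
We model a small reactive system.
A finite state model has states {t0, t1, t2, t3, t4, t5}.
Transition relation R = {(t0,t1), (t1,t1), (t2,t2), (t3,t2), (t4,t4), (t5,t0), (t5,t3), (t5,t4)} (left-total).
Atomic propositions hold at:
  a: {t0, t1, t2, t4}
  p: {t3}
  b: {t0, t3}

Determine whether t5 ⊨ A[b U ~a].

Sat(~a) = {t3, t5}
A[b U ~a]: least fixpoint, start Z0 = Sat(~a) = {t3, t5}, add states in Sat(b) with every successor in Z. Already a fixed point.
Sat(A[b U ~a]) = {t3, t5}
t5 ∈ Sat(A[b U ~a]) = {t3, t5}, so the formula holds at t5.

Yes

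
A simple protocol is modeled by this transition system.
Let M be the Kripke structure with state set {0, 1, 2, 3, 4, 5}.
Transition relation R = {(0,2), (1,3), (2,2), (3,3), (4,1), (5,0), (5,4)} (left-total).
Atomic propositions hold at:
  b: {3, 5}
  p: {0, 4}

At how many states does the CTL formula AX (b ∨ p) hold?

3

Sat(b ∨ p) = {0, 3, 4, 5}
Sat(AX (b ∨ p)) = {s : every successor in {0, 3, 4, 5}} = {1, 3, 5}
|Sat(AX (b ∨ p))| = |{1, 3, 5}| = 3.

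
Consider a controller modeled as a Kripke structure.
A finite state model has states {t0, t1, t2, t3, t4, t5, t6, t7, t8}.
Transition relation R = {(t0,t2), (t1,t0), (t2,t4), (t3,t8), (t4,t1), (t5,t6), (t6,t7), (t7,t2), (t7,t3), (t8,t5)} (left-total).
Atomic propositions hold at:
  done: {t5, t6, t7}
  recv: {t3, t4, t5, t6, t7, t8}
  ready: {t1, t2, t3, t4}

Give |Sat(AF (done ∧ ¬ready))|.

Sat(¬ready) = {t0, t5, t6, t7, t8}
Sat(done ∧ ¬ready) = {t5, t6, t7}
AF (done ∧ ¬ready): least fixpoint, start Z0 = {t5, t6, t7}, add states with every successor in Z. Z1 = {t5, t6, t7, t8}; Z2 = {t3, t5, t6, t7, t8}; fixed.
Sat(AF (done ∧ ¬ready)) = {t3, t5, t6, t7, t8}
|Sat(AF (done ∧ ¬ready))| = |{t3, t5, t6, t7, t8}| = 5.

5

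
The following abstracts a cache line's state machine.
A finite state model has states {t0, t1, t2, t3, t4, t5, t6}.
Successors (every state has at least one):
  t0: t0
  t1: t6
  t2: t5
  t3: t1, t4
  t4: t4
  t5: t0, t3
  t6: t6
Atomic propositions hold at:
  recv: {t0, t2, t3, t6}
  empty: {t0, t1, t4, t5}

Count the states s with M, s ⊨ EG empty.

EG empty: greatest fixpoint, start Z0 = {t0, t1, t4, t5}, keep only states in Sat with some successor in Z. Z1 = {t0, t4, t5}; fixed.
Sat(EG empty) = {t0, t4, t5}
|Sat(EG empty)| = |{t0, t4, t5}| = 3.

3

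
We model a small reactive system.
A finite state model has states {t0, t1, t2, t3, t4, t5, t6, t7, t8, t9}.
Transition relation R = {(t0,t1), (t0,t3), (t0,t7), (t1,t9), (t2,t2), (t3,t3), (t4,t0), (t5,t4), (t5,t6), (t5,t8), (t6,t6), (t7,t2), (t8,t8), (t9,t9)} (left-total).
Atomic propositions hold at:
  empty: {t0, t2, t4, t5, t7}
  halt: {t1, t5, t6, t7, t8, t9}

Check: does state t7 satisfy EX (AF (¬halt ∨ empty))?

Sat(¬halt) = {t0, t2, t3, t4}
Sat(¬halt ∨ empty) = {t0, t2, t3, t4, t5, t7}
AF (¬halt ∨ empty): least fixpoint, start Z0 = {t0, t2, t3, t4, t5, t7}, add states with every successor in Z. Already a fixed point.
Sat(AF (¬halt ∨ empty)) = {t0, t2, t3, t4, t5, t7}
Sat(EX (AF (¬halt ∨ empty))) = {s : some successor in {t0, t2, t3, t4, t5, t7}} = {t0, t2, t3, t4, t5, t7}
t7 ∈ Sat(EX (AF (¬halt ∨ empty))) = {t0, t2, t3, t4, t5, t7}, so the formula holds at t7.

Yes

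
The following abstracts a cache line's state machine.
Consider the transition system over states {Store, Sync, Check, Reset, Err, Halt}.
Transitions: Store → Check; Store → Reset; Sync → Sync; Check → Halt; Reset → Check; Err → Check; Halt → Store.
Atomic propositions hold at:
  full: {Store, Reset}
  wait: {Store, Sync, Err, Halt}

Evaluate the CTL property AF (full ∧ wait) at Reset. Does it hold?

Sat(full ∧ wait) = {Store}
AF (full ∧ wait): least fixpoint, start Z0 = {Store}, add states with every successor in Z. Z1 = {Store, Halt}; Z2 = {Store, Check, Halt}; Z3 = {Store, Check, Reset, Err, Halt}; fixed.
Sat(AF (full ∧ wait)) = {Store, Check, Reset, Err, Halt}
Reset ∈ Sat(AF (full ∧ wait)) = {Store, Check, Reset, Err, Halt}, so the formula holds at Reset.

Yes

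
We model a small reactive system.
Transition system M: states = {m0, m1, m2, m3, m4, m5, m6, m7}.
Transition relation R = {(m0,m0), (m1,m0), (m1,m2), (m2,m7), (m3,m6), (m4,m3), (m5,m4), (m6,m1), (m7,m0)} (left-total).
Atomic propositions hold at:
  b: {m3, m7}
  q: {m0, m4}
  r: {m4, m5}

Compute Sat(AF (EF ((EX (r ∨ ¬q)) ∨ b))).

Sat(¬q) = {m1, m2, m3, m5, m6, m7}
Sat(r ∨ ¬q) = {m1, m2, m3, m4, m5, m6, m7}
Sat(EX (r ∨ ¬q)) = {s : some successor in {m1, m2, m3, m4, m5, m6, m7}} = {m1, m2, m3, m4, m5, m6}
Sat((EX (r ∨ ¬q)) ∨ b) = {m1, m2, m3, m4, m5, m6, m7}
EF ((EX (r ∨ ¬q)) ∨ b): least fixpoint, start Z0 = {m1, m2, m3, m4, m5, m6, m7}, add states with some successor in Z. Already a fixed point.
Sat(EF ((EX (r ∨ ¬q)) ∨ b)) = {m1, m2, m3, m4, m5, m6, m7}
AF (EF ((EX (r ∨ ¬q)) ∨ b)): least fixpoint, start Z0 = {m1, m2, m3, m4, m5, m6, m7}, add states with every successor in Z. Already a fixed point.
Sat(AF (EF ((EX (r ∨ ¬q)) ∨ b))) = {m1, m2, m3, m4, m5, m6, m7}

{m1, m2, m3, m4, m5, m6, m7}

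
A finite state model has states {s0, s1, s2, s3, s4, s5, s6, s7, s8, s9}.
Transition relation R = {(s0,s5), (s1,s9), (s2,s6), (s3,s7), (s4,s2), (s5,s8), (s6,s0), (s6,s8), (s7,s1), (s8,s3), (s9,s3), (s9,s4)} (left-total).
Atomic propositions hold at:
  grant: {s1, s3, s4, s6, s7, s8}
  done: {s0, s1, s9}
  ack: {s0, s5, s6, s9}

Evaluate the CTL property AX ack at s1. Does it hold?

Sat(AX ack) = {s : every successor in {s0, s5, s6, s9}} = {s0, s1, s2}
s1 ∈ Sat(AX ack) = {s0, s1, s2}, so the formula holds at s1.

Yes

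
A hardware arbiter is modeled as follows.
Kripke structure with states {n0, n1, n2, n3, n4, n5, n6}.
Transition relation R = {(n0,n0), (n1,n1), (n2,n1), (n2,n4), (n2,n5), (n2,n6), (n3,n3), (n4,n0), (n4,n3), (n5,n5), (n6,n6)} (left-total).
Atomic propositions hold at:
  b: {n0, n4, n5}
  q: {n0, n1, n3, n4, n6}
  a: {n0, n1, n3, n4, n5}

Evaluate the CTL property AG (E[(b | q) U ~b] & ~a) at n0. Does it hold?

Sat(b | q) = {n0, n1, n3, n4, n5, n6}
Sat(~b) = {n1, n2, n3, n6}
E[(b | q) U ~b]: least fixpoint, start Z0 = Sat(~b) = {n1, n2, n3, n6}, add states in Sat(b | q) with some successor in Z. Z1 = {n1, n2, n3, n4, n6}; fixed.
Sat(E[(b | q) U ~b]) = {n1, n2, n3, n4, n6}
Sat(~a) = {n2, n6}
Sat(E[(b | q) U ~b] & ~a) = {n2, n6}
AG (E[(b | q) U ~b] & ~a): greatest fixpoint, start Z0 = {n2, n6}, keep only states in Sat with every successor in Z. Z1 = {n6}; fixed.
Sat(AG (E[(b | q) U ~b] & ~a)) = {n6}
n0 ∉ Sat(AG (E[(b | q) U ~b] & ~a)) = {n6}, so the formula does not hold at n0.

No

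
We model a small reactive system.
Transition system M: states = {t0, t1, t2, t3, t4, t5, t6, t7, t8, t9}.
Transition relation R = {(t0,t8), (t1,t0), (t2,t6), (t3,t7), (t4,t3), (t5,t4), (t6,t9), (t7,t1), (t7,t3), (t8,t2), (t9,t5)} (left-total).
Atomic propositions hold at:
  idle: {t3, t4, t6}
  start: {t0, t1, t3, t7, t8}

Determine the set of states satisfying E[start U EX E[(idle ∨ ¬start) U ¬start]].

{t0, t1, t2, t3, t5, t6, t7, t8, t9}

Sat(¬start) = {t2, t4, t5, t6, t9}
Sat(idle ∨ ¬start) = {t2, t3, t4, t5, t6, t9}
E[(idle ∨ ¬start) U ¬start]: least fixpoint, start Z0 = Sat(¬start) = {t2, t4, t5, t6, t9}, add states in Sat(idle ∨ ¬start) with some successor in Z. Already a fixed point.
Sat(E[(idle ∨ ¬start) U ¬start]) = {t2, t4, t5, t6, t9}
Sat(EX E[(idle ∨ ¬start) U ¬start]) = {s : some successor in {t2, t4, t5, t6, t9}} = {t2, t5, t6, t8, t9}
E[start U EX E[(idle ∨ ¬start) U ¬start]]: least fixpoint, start Z0 = Sat(EX E[(idle ∨ ¬start) U ¬start]) = {t2, t5, t6, t8, t9}, add states in Sat(start) with some successor in Z. Z1 = {t0, t2, t5, t6, t8, t9}; Z2 = {t0, t1, t2, t5, t6, t8, t9}; Z3 = {t0, t1, t2, t5, t6, t7, t8, t9}; Z4 = {t0, t1, t2, t3, t5, t6, t7, t8, t9}; fixed.
Sat(E[start U EX E[(idle ∨ ¬start) U ¬start]]) = {t0, t1, t2, t3, t5, t6, t7, t8, t9}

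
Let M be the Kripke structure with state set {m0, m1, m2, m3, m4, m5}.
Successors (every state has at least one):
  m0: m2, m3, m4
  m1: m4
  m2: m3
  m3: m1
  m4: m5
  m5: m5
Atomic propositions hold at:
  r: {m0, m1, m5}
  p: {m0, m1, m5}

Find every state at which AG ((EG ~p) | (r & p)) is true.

Sat(~p) = {m2, m3, m4}
EG ~p: greatest fixpoint, start Z0 = {m2, m3, m4}, keep only states in Sat with some successor in Z. Z1 = {m2}; Z2 = ∅; fixed.
Sat(EG ~p) = ∅
Sat(r & p) = {m0, m1, m5}
Sat((EG ~p) | (r & p)) = {m0, m1, m5}
AG ((EG ~p) | (r & p)): greatest fixpoint, start Z0 = {m0, m1, m5}, keep only states in Sat with every successor in Z. Z1 = {m5}; fixed.
Sat(AG ((EG ~p) | (r & p))) = {m5}

{m5}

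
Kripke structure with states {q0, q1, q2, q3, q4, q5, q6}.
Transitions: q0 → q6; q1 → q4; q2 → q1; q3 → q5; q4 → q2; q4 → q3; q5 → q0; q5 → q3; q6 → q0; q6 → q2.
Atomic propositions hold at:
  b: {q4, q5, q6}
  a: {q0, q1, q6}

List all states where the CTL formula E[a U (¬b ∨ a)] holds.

Sat(¬b) = {q0, q1, q2, q3}
Sat(¬b ∨ a) = {q0, q1, q2, q3, q6}
E[a U (¬b ∨ a)]: least fixpoint, start Z0 = Sat((¬b ∨ a)) = {q0, q1, q2, q3, q6}, add states in Sat(a) with some successor in Z. Already a fixed point.
Sat(E[a U (¬b ∨ a)]) = {q0, q1, q2, q3, q6}

{q0, q1, q2, q3, q6}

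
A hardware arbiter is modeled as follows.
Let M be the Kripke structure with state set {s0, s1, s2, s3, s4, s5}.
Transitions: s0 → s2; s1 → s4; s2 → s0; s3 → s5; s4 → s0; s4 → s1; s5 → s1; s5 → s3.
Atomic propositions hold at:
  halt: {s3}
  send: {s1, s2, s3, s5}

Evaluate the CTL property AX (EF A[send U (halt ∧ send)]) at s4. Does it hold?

No

Sat(halt ∧ send) = {s3}
A[send U (halt ∧ send)]: least fixpoint, start Z0 = Sat((halt ∧ send)) = {s3}, add states in Sat(send) with every successor in Z. Already a fixed point.
Sat(A[send U (halt ∧ send)]) = {s3}
EF A[send U (halt ∧ send)]: least fixpoint, start Z0 = {s3}, add states with some successor in Z. Z1 = {s3, s5}; fixed.
Sat(EF A[send U (halt ∧ send)]) = {s3, s5}
Sat(AX (EF A[send U (halt ∧ send)])) = {s : every successor in {s3, s5}} = {s3}
s4 ∉ Sat(AX (EF A[send U (halt ∧ send)])) = {s3}, so the formula does not hold at s4.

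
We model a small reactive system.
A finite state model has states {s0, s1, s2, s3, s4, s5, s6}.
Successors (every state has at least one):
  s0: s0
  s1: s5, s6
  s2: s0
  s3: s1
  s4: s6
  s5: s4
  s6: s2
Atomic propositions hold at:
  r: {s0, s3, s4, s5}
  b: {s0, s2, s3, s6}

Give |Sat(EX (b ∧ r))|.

Sat(b ∧ r) = {s0, s3}
Sat(EX (b ∧ r)) = {s : some successor in {s0, s3}} = {s0, s2}
|Sat(EX (b ∧ r))| = |{s0, s2}| = 2.

2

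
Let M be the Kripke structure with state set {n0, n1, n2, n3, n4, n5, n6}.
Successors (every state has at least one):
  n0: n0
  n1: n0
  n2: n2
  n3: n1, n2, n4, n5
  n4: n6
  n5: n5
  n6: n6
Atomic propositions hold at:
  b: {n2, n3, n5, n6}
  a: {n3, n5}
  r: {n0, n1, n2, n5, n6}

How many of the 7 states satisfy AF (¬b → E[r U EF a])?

5

Sat(¬b) = {n0, n1, n4}
EF a: least fixpoint, start Z0 = {n3, n5}, add states with some successor in Z. Already a fixed point.
Sat(EF a) = {n3, n5}
E[r U EF a]: least fixpoint, start Z0 = Sat(EF a) = {n3, n5}, add states in Sat(r) with some successor in Z. Already a fixed point.
Sat(E[r U EF a]) = {n3, n5}
Sat(¬b → E[r U EF a]) = {n2, n3, n5, n6}
AF (¬b → E[r U EF a]): least fixpoint, start Z0 = {n2, n3, n5, n6}, add states with every successor in Z. Z1 = {n2, n3, n4, n5, n6}; fixed.
Sat(AF (¬b → E[r U EF a])) = {n2, n3, n4, n5, n6}
|Sat(AF (¬b → E[r U EF a]))| = |{n2, n3, n4, n5, n6}| = 5.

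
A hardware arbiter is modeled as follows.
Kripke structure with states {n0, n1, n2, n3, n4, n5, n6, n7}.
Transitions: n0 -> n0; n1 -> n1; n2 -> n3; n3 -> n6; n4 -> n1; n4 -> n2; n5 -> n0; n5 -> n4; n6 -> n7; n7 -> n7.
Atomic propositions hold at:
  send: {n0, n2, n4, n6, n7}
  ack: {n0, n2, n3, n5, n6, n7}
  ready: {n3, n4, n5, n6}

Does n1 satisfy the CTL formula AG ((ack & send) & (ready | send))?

No

Sat(ack & send) = {n0, n2, n6, n7}
Sat(ready | send) = {n0, n2, n3, n4, n5, n6, n7}
Sat((ack & send) & (ready | send)) = {n0, n2, n6, n7}
AG ((ack & send) & (ready | send)): greatest fixpoint, start Z0 = {n0, n2, n6, n7}, keep only states in Sat with every successor in Z. Z1 = {n0, n6, n7}; fixed.
Sat(AG ((ack & send) & (ready | send))) = {n0, n6, n7}
n1 ∉ Sat(AG ((ack & send) & (ready | send))) = {n0, n6, n7}, so the formula does not hold at n1.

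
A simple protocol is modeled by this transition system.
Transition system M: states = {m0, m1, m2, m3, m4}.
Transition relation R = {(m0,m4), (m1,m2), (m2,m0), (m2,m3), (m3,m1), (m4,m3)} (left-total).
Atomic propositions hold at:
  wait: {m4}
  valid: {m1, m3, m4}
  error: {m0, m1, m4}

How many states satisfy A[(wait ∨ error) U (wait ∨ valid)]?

Sat(wait ∨ error) = {m0, m1, m4}
Sat(wait ∨ valid) = {m1, m3, m4}
A[(wait ∨ error) U (wait ∨ valid)]: least fixpoint, start Z0 = Sat((wait ∨ valid)) = {m1, m3, m4}, add states in Sat(wait ∨ error) with every successor in Z. Z1 = {m0, m1, m3, m4}; fixed.
Sat(A[(wait ∨ error) U (wait ∨ valid)]) = {m0, m1, m3, m4}
|Sat(A[(wait ∨ error) U (wait ∨ valid)])| = |{m0, m1, m3, m4}| = 4.

4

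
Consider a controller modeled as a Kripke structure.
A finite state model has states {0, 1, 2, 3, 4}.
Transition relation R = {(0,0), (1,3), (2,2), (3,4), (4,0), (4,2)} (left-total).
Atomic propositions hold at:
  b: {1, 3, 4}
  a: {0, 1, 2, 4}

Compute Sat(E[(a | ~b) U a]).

Sat(~b) = {0, 2}
Sat(a | ~b) = {0, 1, 2, 4}
E[(a | ~b) U a]: least fixpoint, start Z0 = Sat(a) = {0, 1, 2, 4}, add states in Sat(a | ~b) with some successor in Z. Already a fixed point.
Sat(E[(a | ~b) U a]) = {0, 1, 2, 4}

{0, 1, 2, 4}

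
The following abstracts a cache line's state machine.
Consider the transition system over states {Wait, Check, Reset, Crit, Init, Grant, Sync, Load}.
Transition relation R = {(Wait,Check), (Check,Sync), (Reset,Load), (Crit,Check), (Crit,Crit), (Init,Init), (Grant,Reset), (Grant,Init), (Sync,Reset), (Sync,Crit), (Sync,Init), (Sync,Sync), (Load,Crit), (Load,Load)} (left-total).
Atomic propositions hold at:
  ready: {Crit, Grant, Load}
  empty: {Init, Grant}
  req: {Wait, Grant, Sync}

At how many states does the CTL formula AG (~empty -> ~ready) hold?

Sat(~empty) = {Wait, Check, Reset, Crit, Sync, Load}
Sat(~ready) = {Wait, Check, Reset, Init, Sync}
Sat(~empty -> ~ready) = {Wait, Check, Reset, Init, Grant, Sync}
AG (~empty -> ~ready): greatest fixpoint, start Z0 = {Wait, Check, Reset, Init, Grant, Sync}, keep only states in Sat with every successor in Z. Z1 = {Wait, Check, Init, Grant}; Z2 = {Wait, Init}; Z3 = {Init}; fixed.
Sat(AG (~empty -> ~ready)) = {Init}
|Sat(AG (~empty -> ~ready))| = |{Init}| = 1.

1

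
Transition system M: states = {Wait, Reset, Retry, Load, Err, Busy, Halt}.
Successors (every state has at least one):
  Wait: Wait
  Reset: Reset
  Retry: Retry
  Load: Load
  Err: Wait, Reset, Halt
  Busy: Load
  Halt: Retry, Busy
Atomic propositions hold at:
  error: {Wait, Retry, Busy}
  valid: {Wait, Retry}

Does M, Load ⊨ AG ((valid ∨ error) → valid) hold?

Sat(valid ∨ error) = {Wait, Retry, Busy}
Sat((valid ∨ error) → valid) = {Wait, Reset, Retry, Load, Err, Halt}
AG ((valid ∨ error) → valid): greatest fixpoint, start Z0 = {Wait, Reset, Retry, Load, Err, Halt}, keep only states in Sat with every successor in Z. Z1 = {Wait, Reset, Retry, Load, Err}; Z2 = {Wait, Reset, Retry, Load}; fixed.
Sat(AG ((valid ∨ error) → valid)) = {Wait, Reset, Retry, Load}
Load ∈ Sat(AG ((valid ∨ error) → valid)) = {Wait, Reset, Retry, Load}, so the formula holds at Load.

Yes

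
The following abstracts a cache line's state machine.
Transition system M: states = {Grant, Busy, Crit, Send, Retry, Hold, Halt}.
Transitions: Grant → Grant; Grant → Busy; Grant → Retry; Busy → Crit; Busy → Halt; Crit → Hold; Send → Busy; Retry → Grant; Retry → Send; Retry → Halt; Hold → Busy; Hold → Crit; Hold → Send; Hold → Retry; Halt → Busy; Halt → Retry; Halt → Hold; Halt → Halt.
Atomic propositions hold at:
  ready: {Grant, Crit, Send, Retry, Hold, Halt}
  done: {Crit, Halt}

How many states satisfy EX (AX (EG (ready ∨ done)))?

Sat(ready ∨ done) = {Grant, Crit, Send, Retry, Hold, Halt}
EG (ready ∨ done): greatest fixpoint, start Z0 = {Grant, Crit, Send, Retry, Hold, Halt}, keep only states in Sat with some successor in Z. Z1 = {Grant, Crit, Retry, Hold, Halt}; fixed.
Sat(EG (ready ∨ done)) = {Grant, Crit, Retry, Hold, Halt}
Sat(AX (EG (ready ∨ done))) = {s : every successor in {Grant, Crit, Retry, Hold, Halt}} = {Busy, Crit}
Sat(EX (AX (EG (ready ∨ done)))) = {s : some successor in {Busy, Crit}} = {Grant, Busy, Send, Hold, Halt}
|Sat(EX (AX (EG (ready ∨ done))))| = |{Grant, Busy, Send, Hold, Halt}| = 5.

5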